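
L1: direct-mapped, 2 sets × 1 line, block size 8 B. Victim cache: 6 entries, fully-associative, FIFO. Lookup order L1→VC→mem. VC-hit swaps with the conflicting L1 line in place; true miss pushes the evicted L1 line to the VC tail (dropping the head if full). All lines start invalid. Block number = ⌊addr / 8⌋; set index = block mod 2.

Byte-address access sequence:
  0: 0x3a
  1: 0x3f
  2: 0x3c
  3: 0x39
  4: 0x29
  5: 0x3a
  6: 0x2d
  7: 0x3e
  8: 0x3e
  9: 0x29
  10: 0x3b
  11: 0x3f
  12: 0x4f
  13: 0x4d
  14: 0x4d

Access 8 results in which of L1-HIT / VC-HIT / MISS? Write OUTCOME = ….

  [0] addr=0x3a blk=7 s=1: MISS | VC []
  [1] addr=0x3f blk=7 s=1: L1-HIT | VC []
  [2] addr=0x3c blk=7 s=1: L1-HIT | VC []
  [3] addr=0x39 blk=7 s=1: L1-HIT | VC []
  [4] addr=0x29 blk=5 s=1: MISS | VC [7]
  [5] addr=0x3a blk=7 s=1: VC-HIT | VC [5]
  [6] addr=0x2d blk=5 s=1: VC-HIT | VC [7]
  [7] addr=0x3e blk=7 s=1: VC-HIT | VC [5]
  [8] addr=0x3e blk=7 s=1: L1-HIT | VC [5]
  [9] addr=0x29 blk=5 s=1: VC-HIT | VC [7]
  [10] addr=0x3b blk=7 s=1: VC-HIT | VC [5]
  [11] addr=0x3f blk=7 s=1: L1-HIT | VC [5]
  [12] addr=0x4f blk=9 s=1: MISS | VC [5, 7]
  [13] addr=0x4d blk=9 s=1: L1-HIT | VC [5, 7]
  [14] addr=0x4d blk=9 s=1: L1-HIT | VC [5, 7]

OUTCOME = L1-HIT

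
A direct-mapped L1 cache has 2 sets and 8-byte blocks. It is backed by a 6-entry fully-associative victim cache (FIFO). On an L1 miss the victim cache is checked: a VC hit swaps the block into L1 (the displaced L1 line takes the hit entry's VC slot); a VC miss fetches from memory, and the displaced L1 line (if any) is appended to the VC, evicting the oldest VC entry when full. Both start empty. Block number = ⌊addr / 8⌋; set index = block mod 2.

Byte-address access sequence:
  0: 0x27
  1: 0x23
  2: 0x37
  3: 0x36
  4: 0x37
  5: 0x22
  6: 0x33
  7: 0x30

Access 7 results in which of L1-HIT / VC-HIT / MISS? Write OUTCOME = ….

OUTCOME = L1-HIT

0: 0x27 (blk 4, set 0) → MISS  vc=[]
1: 0x23 (blk 4, set 0) → L1-HIT  vc=[]
2: 0x37 (blk 6, set 0) → MISS  vc=[4]
3: 0x36 (blk 6, set 0) → L1-HIT  vc=[4]
4: 0x37 (blk 6, set 0) → L1-HIT  vc=[4]
5: 0x22 (blk 4, set 0) → VC-HIT  vc=[6]
6: 0x33 (blk 6, set 0) → VC-HIT  vc=[4]
7: 0x30 (blk 6, set 0) → L1-HIT  vc=[4]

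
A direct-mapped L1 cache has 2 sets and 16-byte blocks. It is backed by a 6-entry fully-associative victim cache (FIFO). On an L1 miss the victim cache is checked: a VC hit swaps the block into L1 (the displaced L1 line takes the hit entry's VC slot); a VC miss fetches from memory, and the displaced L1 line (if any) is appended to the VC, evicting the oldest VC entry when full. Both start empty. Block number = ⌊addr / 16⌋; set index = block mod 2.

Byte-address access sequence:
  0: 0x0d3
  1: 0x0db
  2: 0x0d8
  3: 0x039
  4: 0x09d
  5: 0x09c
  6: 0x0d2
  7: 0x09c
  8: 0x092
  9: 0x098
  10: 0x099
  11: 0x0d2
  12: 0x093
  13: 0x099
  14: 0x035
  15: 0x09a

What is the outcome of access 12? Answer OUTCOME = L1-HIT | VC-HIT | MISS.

#0 0xd3→b13/s1 MISS; vc=[]
#1 0xdb→b13/s1 L1-HIT; vc=[]
#2 0xd8→b13/s1 L1-HIT; vc=[]
#3 0x39→b3/s1 MISS; vc=[13]
#4 0x9d→b9/s1 MISS; vc=[13,3]
#5 0x9c→b9/s1 L1-HIT; vc=[13,3]
#6 0xd2→b13/s1 VC-HIT; vc=[9,3]
#7 0x9c→b9/s1 VC-HIT; vc=[13,3]
#8 0x92→b9/s1 L1-HIT; vc=[13,3]
#9 0x98→b9/s1 L1-HIT; vc=[13,3]
#10 0x99→b9/s1 L1-HIT; vc=[13,3]
#11 0xd2→b13/s1 VC-HIT; vc=[9,3]
#12 0x93→b9/s1 VC-HIT; vc=[13,3]
#13 0x99→b9/s1 L1-HIT; vc=[13,3]
#14 0x35→b3/s1 VC-HIT; vc=[13,9]
#15 0x9a→b9/s1 VC-HIT; vc=[13,3]

OUTCOME = VC-HIT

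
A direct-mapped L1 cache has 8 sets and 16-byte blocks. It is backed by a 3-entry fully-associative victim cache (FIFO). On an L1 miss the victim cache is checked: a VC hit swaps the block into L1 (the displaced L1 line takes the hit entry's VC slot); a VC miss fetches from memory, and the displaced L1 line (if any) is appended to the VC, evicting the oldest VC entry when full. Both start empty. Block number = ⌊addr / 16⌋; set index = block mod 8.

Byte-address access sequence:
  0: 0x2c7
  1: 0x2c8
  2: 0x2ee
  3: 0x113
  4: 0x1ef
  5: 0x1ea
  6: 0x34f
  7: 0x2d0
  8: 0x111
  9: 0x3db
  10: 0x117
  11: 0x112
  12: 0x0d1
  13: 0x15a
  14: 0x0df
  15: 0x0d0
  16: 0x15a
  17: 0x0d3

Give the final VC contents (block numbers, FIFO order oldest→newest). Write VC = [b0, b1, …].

  [0] addr=0x2c7 blk=44 s=4: MISS | VC []
  [1] addr=0x2c8 blk=44 s=4: L1-HIT | VC []
  [2] addr=0x2ee blk=46 s=6: MISS | VC []
  [3] addr=0x113 blk=17 s=1: MISS | VC []
  [4] addr=0x1ef blk=30 s=6: MISS | VC [46]
  [5] addr=0x1ea blk=30 s=6: L1-HIT | VC [46]
  [6] addr=0x34f blk=52 s=4: MISS | VC [46, 44]
  [7] addr=0x2d0 blk=45 s=5: MISS | VC [46, 44]
  [8] addr=0x111 blk=17 s=1: L1-HIT | VC [46, 44]
  [9] addr=0x3db blk=61 s=5: MISS | VC [46, 44, 45]
  [10] addr=0x117 blk=17 s=1: L1-HIT | VC [46, 44, 45]
  [11] addr=0x112 blk=17 s=1: L1-HIT | VC [46, 44, 45]
  [12] addr=0xd1 blk=13 s=5: MISS | VC [44, 45, 61]
  [13] addr=0x15a blk=21 s=5: MISS | VC [45, 61, 13]
  [14] addr=0xdf blk=13 s=5: VC-HIT | VC [45, 61, 21]
  [15] addr=0xd0 blk=13 s=5: L1-HIT | VC [45, 61, 21]
  [16] addr=0x15a blk=21 s=5: VC-HIT | VC [45, 61, 13]
  [17] addr=0xd3 blk=13 s=5: VC-HIT | VC [45, 61, 21]

VC = [45, 61, 21]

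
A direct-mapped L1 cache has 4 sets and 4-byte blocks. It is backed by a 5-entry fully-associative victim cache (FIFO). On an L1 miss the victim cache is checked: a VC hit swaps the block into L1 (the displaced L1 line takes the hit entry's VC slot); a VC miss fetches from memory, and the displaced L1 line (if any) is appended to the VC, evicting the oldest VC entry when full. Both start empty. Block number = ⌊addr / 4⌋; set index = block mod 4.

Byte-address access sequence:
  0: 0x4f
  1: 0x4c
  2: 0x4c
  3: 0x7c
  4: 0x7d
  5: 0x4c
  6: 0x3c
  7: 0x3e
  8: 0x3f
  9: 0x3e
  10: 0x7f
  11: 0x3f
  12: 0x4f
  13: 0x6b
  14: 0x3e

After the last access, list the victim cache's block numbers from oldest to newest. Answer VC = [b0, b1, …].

VC = [31, 19]

0: 0x4f (blk 19, set 3) → MISS  vc=[]
1: 0x4c (blk 19, set 3) → L1-HIT  vc=[]
2: 0x4c (blk 19, set 3) → L1-HIT  vc=[]
3: 0x7c (blk 31, set 3) → MISS  vc=[19]
4: 0x7d (blk 31, set 3) → L1-HIT  vc=[19]
5: 0x4c (blk 19, set 3) → VC-HIT  vc=[31]
6: 0x3c (blk 15, set 3) → MISS  vc=[31, 19]
7: 0x3e (blk 15, set 3) → L1-HIT  vc=[31, 19]
8: 0x3f (blk 15, set 3) → L1-HIT  vc=[31, 19]
9: 0x3e (blk 15, set 3) → L1-HIT  vc=[31, 19]
10: 0x7f (blk 31, set 3) → VC-HIT  vc=[15, 19]
11: 0x3f (blk 15, set 3) → VC-HIT  vc=[31, 19]
12: 0x4f (blk 19, set 3) → VC-HIT  vc=[31, 15]
13: 0x6b (blk 26, set 2) → MISS  vc=[31, 15]
14: 0x3e (blk 15, set 3) → VC-HIT  vc=[31, 19]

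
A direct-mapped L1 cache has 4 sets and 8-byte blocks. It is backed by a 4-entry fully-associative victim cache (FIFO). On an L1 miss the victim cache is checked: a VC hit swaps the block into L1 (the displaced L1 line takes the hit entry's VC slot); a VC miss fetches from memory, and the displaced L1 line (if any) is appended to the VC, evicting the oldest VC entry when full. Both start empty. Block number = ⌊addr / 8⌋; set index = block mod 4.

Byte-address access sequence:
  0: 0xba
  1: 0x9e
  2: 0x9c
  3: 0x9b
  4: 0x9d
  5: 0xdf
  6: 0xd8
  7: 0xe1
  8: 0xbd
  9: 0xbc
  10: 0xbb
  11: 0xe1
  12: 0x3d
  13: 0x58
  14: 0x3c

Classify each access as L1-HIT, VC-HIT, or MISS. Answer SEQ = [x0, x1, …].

SEQ = [MISS, MISS, L1-HIT, L1-HIT, L1-HIT, MISS, L1-HIT, MISS, VC-HIT, L1-HIT, L1-HIT, L1-HIT, MISS, MISS, VC-HIT]

0: 0xba (blk 23, set 3) → MISS  vc=[]
1: 0x9e (blk 19, set 3) → MISS  vc=[23]
2: 0x9c (blk 19, set 3) → L1-HIT  vc=[23]
3: 0x9b (blk 19, set 3) → L1-HIT  vc=[23]
4: 0x9d (blk 19, set 3) → L1-HIT  vc=[23]
5: 0xdf (blk 27, set 3) → MISS  vc=[23, 19]
6: 0xd8 (blk 27, set 3) → L1-HIT  vc=[23, 19]
7: 0xe1 (blk 28, set 0) → MISS  vc=[23, 19]
8: 0xbd (blk 23, set 3) → VC-HIT  vc=[27, 19]
9: 0xbc (blk 23, set 3) → L1-HIT  vc=[27, 19]
10: 0xbb (blk 23, set 3) → L1-HIT  vc=[27, 19]
11: 0xe1 (blk 28, set 0) → L1-HIT  vc=[27, 19]
12: 0x3d (blk 7, set 3) → MISS  vc=[27, 19, 23]
13: 0x58 (blk 11, set 3) → MISS  vc=[27, 19, 23, 7]
14: 0x3c (blk 7, set 3) → VC-HIT  vc=[27, 19, 23, 11]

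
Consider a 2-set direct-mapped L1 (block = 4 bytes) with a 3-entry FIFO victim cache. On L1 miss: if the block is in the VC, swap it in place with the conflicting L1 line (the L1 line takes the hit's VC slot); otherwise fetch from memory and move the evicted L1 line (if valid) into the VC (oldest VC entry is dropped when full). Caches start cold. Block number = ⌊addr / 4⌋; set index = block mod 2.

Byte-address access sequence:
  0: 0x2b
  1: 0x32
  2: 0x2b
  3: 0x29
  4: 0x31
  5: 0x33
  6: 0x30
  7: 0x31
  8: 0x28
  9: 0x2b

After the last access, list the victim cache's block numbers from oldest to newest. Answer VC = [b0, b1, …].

  [0] addr=0x2b blk=10 s=0: MISS | VC []
  [1] addr=0x32 blk=12 s=0: MISS | VC [10]
  [2] addr=0x2b blk=10 s=0: VC-HIT | VC [12]
  [3] addr=0x29 blk=10 s=0: L1-HIT | VC [12]
  [4] addr=0x31 blk=12 s=0: VC-HIT | VC [10]
  [5] addr=0x33 blk=12 s=0: L1-HIT | VC [10]
  [6] addr=0x30 blk=12 s=0: L1-HIT | VC [10]
  [7] addr=0x31 blk=12 s=0: L1-HIT | VC [10]
  [8] addr=0x28 blk=10 s=0: VC-HIT | VC [12]
  [9] addr=0x2b blk=10 s=0: L1-HIT | VC [12]

VC = [12]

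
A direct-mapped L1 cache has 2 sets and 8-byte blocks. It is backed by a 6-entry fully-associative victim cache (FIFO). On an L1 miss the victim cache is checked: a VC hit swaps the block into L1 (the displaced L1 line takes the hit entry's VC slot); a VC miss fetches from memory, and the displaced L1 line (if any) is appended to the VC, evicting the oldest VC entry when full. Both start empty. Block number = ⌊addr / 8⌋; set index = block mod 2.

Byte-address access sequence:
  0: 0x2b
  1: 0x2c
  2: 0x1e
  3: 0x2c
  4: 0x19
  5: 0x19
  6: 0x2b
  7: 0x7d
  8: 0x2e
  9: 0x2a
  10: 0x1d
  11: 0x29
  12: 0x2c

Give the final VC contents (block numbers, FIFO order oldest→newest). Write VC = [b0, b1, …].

0: 0x2b (blk 5, set 1) → MISS  vc=[]
1: 0x2c (blk 5, set 1) → L1-HIT  vc=[]
2: 0x1e (blk 3, set 1) → MISS  vc=[5]
3: 0x2c (blk 5, set 1) → VC-HIT  vc=[3]
4: 0x19 (blk 3, set 1) → VC-HIT  vc=[5]
5: 0x19 (blk 3, set 1) → L1-HIT  vc=[5]
6: 0x2b (blk 5, set 1) → VC-HIT  vc=[3]
7: 0x7d (blk 15, set 1) → MISS  vc=[3, 5]
8: 0x2e (blk 5, set 1) → VC-HIT  vc=[3, 15]
9: 0x2a (blk 5, set 1) → L1-HIT  vc=[3, 15]
10: 0x1d (blk 3, set 1) → VC-HIT  vc=[5, 15]
11: 0x29 (blk 5, set 1) → VC-HIT  vc=[3, 15]
12: 0x2c (blk 5, set 1) → L1-HIT  vc=[3, 15]

VC = [3, 15]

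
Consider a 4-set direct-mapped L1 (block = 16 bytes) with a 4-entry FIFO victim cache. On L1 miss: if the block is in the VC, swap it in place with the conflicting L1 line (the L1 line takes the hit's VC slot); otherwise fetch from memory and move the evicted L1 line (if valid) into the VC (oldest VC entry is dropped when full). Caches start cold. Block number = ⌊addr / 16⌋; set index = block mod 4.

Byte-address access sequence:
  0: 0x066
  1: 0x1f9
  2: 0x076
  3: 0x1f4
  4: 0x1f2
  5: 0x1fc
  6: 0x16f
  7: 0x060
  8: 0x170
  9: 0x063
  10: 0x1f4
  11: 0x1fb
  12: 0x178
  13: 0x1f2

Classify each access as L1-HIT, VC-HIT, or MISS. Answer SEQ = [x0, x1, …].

#0 0x66→b6/s2 MISS; vc=[]
#1 0x1f9→b31/s3 MISS; vc=[]
#2 0x76→b7/s3 MISS; vc=[31]
#3 0x1f4→b31/s3 VC-HIT; vc=[7]
#4 0x1f2→b31/s3 L1-HIT; vc=[7]
#5 0x1fc→b31/s3 L1-HIT; vc=[7]
#6 0x16f→b22/s2 MISS; vc=[7,6]
#7 0x60→b6/s2 VC-HIT; vc=[7,22]
#8 0x170→b23/s3 MISS; vc=[7,22,31]
#9 0x63→b6/s2 L1-HIT; vc=[7,22,31]
#10 0x1f4→b31/s3 VC-HIT; vc=[7,22,23]
#11 0x1fb→b31/s3 L1-HIT; vc=[7,22,23]
#12 0x178→b23/s3 VC-HIT; vc=[7,22,31]
#13 0x1f2→b31/s3 VC-HIT; vc=[7,22,23]

SEQ = [MISS, MISS, MISS, VC-HIT, L1-HIT, L1-HIT, MISS, VC-HIT, MISS, L1-HIT, VC-HIT, L1-HIT, VC-HIT, VC-HIT]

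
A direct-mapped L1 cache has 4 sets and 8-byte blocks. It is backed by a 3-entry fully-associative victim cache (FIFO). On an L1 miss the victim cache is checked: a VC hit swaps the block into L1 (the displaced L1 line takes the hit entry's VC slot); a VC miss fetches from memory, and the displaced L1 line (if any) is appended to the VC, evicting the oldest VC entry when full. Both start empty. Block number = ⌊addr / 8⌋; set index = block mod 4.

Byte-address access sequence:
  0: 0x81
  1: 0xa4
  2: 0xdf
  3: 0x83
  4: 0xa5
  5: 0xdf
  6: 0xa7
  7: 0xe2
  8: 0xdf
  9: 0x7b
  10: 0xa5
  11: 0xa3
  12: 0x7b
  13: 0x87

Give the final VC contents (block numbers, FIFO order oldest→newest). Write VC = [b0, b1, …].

  [0] addr=0x81 blk=16 s=0: MISS | VC []
  [1] addr=0xa4 blk=20 s=0: MISS | VC [16]
  [2] addr=0xdf blk=27 s=3: MISS | VC [16]
  [3] addr=0x83 blk=16 s=0: VC-HIT | VC [20]
  [4] addr=0xa5 blk=20 s=0: VC-HIT | VC [16]
  [5] addr=0xdf blk=27 s=3: L1-HIT | VC [16]
  [6] addr=0xa7 blk=20 s=0: L1-HIT | VC [16]
  [7] addr=0xe2 blk=28 s=0: MISS | VC [16, 20]
  [8] addr=0xdf blk=27 s=3: L1-HIT | VC [16, 20]
  [9] addr=0x7b blk=15 s=3: MISS | VC [16, 20, 27]
  [10] addr=0xa5 blk=20 s=0: VC-HIT | VC [16, 28, 27]
  [11] addr=0xa3 blk=20 s=0: L1-HIT | VC [16, 28, 27]
  [12] addr=0x7b blk=15 s=3: L1-HIT | VC [16, 28, 27]
  [13] addr=0x87 blk=16 s=0: VC-HIT | VC [20, 28, 27]

VC = [20, 28, 27]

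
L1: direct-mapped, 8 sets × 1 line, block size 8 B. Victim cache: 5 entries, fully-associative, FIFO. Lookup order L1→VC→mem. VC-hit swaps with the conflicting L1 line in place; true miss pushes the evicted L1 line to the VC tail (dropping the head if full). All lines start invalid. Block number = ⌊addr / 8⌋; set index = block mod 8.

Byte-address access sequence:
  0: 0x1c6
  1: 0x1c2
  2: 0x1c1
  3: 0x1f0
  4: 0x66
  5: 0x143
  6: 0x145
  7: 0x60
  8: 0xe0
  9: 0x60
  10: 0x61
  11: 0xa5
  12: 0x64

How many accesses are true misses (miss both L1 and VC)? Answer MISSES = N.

MISSES = 6

  [0] addr=0x1c6 blk=56 s=0: MISS | VC []
  [1] addr=0x1c2 blk=56 s=0: L1-HIT | VC []
  [2] addr=0x1c1 blk=56 s=0: L1-HIT | VC []
  [3] addr=0x1f0 blk=62 s=6: MISS | VC []
  [4] addr=0x66 blk=12 s=4: MISS | VC []
  [5] addr=0x143 blk=40 s=0: MISS | VC [56]
  [6] addr=0x145 blk=40 s=0: L1-HIT | VC [56]
  [7] addr=0x60 blk=12 s=4: L1-HIT | VC [56]
  [8] addr=0xe0 blk=28 s=4: MISS | VC [56, 12]
  [9] addr=0x60 blk=12 s=4: VC-HIT | VC [56, 28]
  [10] addr=0x61 blk=12 s=4: L1-HIT | VC [56, 28]
  [11] addr=0xa5 blk=20 s=4: MISS | VC [56, 28, 12]
  [12] addr=0x64 blk=12 s=4: VC-HIT | VC [56, 28, 20]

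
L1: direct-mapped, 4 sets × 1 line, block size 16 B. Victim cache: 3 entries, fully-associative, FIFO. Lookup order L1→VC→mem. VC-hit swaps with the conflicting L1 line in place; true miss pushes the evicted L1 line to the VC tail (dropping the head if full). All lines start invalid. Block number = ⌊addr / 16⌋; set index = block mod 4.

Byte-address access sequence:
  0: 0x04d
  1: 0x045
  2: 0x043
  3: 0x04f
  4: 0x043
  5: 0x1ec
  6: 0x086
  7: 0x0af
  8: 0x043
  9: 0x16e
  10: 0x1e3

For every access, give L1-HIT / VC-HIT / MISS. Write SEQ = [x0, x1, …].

  [0] addr=0x4d blk=4 s=0: MISS | VC []
  [1] addr=0x45 blk=4 s=0: L1-HIT | VC []
  [2] addr=0x43 blk=4 s=0: L1-HIT | VC []
  [3] addr=0x4f blk=4 s=0: L1-HIT | VC []
  [4] addr=0x43 blk=4 s=0: L1-HIT | VC []
  [5] addr=0x1ec blk=30 s=2: MISS | VC []
  [6] addr=0x86 blk=8 s=0: MISS | VC [4]
  [7] addr=0xaf blk=10 s=2: MISS | VC [4, 30]
  [8] addr=0x43 blk=4 s=0: VC-HIT | VC [8, 30]
  [9] addr=0x16e blk=22 s=2: MISS | VC [8, 30, 10]
  [10] addr=0x1e3 blk=30 s=2: VC-HIT | VC [8, 22, 10]

SEQ = [MISS, L1-HIT, L1-HIT, L1-HIT, L1-HIT, MISS, MISS, MISS, VC-HIT, MISS, VC-HIT]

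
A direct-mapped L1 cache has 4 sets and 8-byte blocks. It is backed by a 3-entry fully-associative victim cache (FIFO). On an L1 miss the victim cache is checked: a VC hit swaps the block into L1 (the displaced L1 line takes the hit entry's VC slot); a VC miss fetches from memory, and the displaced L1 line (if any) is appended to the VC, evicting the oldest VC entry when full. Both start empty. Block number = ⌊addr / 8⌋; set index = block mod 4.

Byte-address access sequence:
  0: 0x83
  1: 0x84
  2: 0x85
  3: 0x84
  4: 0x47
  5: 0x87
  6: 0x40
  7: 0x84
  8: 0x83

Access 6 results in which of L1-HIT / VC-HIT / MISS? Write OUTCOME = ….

OUTCOME = VC-HIT

0: 0x83 (blk 16, set 0) → MISS  vc=[]
1: 0x84 (blk 16, set 0) → L1-HIT  vc=[]
2: 0x85 (blk 16, set 0) → L1-HIT  vc=[]
3: 0x84 (blk 16, set 0) → L1-HIT  vc=[]
4: 0x47 (blk 8, set 0) → MISS  vc=[16]
5: 0x87 (blk 16, set 0) → VC-HIT  vc=[8]
6: 0x40 (blk 8, set 0) → VC-HIT  vc=[16]
7: 0x84 (blk 16, set 0) → VC-HIT  vc=[8]
8: 0x83 (blk 16, set 0) → L1-HIT  vc=[8]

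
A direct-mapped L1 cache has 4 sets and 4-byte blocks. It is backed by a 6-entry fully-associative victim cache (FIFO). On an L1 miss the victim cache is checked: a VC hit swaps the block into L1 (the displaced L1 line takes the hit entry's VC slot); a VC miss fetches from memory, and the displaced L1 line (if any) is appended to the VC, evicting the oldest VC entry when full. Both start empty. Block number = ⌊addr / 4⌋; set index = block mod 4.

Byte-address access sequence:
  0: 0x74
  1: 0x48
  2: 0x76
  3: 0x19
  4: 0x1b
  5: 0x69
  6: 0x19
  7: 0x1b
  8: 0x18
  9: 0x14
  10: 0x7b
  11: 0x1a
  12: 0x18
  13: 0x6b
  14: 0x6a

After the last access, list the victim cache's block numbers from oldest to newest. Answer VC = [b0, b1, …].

VC = [18, 6, 29, 30]

#0 0x74→b29/s1 MISS; vc=[]
#1 0x48→b18/s2 MISS; vc=[]
#2 0x76→b29/s1 L1-HIT; vc=[]
#3 0x19→b6/s2 MISS; vc=[18]
#4 0x1b→b6/s2 L1-HIT; vc=[18]
#5 0x69→b26/s2 MISS; vc=[18,6]
#6 0x19→b6/s2 VC-HIT; vc=[18,26]
#7 0x1b→b6/s2 L1-HIT; vc=[18,26]
#8 0x18→b6/s2 L1-HIT; vc=[18,26]
#9 0x14→b5/s1 MISS; vc=[18,26,29]
#10 0x7b→b30/s2 MISS; vc=[18,26,29,6]
#11 0x1a→b6/s2 VC-HIT; vc=[18,26,29,30]
#12 0x18→b6/s2 L1-HIT; vc=[18,26,29,30]
#13 0x6b→b26/s2 VC-HIT; vc=[18,6,29,30]
#14 0x6a→b26/s2 L1-HIT; vc=[18,6,29,30]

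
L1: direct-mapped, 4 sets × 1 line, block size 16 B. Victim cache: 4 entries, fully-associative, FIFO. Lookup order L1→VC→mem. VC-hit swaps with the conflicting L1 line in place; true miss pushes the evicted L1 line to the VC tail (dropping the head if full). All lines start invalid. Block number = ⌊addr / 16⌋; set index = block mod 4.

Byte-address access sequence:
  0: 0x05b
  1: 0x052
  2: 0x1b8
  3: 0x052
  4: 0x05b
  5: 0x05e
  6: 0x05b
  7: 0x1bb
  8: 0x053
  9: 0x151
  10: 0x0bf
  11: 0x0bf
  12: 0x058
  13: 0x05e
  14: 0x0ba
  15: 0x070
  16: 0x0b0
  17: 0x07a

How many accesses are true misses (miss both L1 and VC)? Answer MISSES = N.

MISSES = 5

#0 0x5b→b5/s1 MISS; vc=[]
#1 0x52→b5/s1 L1-HIT; vc=[]
#2 0x1b8→b27/s3 MISS; vc=[]
#3 0x52→b5/s1 L1-HIT; vc=[]
#4 0x5b→b5/s1 L1-HIT; vc=[]
#5 0x5e→b5/s1 L1-HIT; vc=[]
#6 0x5b→b5/s1 L1-HIT; vc=[]
#7 0x1bb→b27/s3 L1-HIT; vc=[]
#8 0x53→b5/s1 L1-HIT; vc=[]
#9 0x151→b21/s1 MISS; vc=[5]
#10 0xbf→b11/s3 MISS; vc=[5,27]
#11 0xbf→b11/s3 L1-HIT; vc=[5,27]
#12 0x58→b5/s1 VC-HIT; vc=[21,27]
#13 0x5e→b5/s1 L1-HIT; vc=[21,27]
#14 0xba→b11/s3 L1-HIT; vc=[21,27]
#15 0x70→b7/s3 MISS; vc=[21,27,11]
#16 0xb0→b11/s3 VC-HIT; vc=[21,27,7]
#17 0x7a→b7/s3 VC-HIT; vc=[21,27,11]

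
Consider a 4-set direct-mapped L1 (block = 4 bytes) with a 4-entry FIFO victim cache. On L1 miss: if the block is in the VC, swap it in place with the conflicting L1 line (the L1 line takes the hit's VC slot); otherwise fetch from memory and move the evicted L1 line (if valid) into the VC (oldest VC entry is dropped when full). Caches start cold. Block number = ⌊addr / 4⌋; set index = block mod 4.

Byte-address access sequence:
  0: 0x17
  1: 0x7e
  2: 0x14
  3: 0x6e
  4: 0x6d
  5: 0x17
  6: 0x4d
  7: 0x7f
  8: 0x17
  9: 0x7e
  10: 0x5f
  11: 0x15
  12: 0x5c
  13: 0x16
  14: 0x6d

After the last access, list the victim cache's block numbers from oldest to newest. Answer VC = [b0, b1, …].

VC = [19, 23, 31]

  [0] addr=0x17 blk=5 s=1: MISS | VC []
  [1] addr=0x7e blk=31 s=3: MISS | VC []
  [2] addr=0x14 blk=5 s=1: L1-HIT | VC []
  [3] addr=0x6e blk=27 s=3: MISS | VC [31]
  [4] addr=0x6d blk=27 s=3: L1-HIT | VC [31]
  [5] addr=0x17 blk=5 s=1: L1-HIT | VC [31]
  [6] addr=0x4d blk=19 s=3: MISS | VC [31, 27]
  [7] addr=0x7f blk=31 s=3: VC-HIT | VC [19, 27]
  [8] addr=0x17 blk=5 s=1: L1-HIT | VC [19, 27]
  [9] addr=0x7e blk=31 s=3: L1-HIT | VC [19, 27]
  [10] addr=0x5f blk=23 s=3: MISS | VC [19, 27, 31]
  [11] addr=0x15 blk=5 s=1: L1-HIT | VC [19, 27, 31]
  [12] addr=0x5c blk=23 s=3: L1-HIT | VC [19, 27, 31]
  [13] addr=0x16 blk=5 s=1: L1-HIT | VC [19, 27, 31]
  [14] addr=0x6d blk=27 s=3: VC-HIT | VC [19, 23, 31]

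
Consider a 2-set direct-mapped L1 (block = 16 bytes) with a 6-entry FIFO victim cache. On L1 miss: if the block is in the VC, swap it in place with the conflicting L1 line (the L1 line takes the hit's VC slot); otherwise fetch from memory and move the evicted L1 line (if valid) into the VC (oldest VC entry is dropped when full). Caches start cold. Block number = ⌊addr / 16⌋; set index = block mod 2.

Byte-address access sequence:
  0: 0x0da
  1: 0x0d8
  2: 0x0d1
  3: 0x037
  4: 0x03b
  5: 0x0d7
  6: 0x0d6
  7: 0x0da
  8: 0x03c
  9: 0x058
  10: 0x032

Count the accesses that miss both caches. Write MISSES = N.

#0 0xda→b13/s1 MISS; vc=[]
#1 0xd8→b13/s1 L1-HIT; vc=[]
#2 0xd1→b13/s1 L1-HIT; vc=[]
#3 0x37→b3/s1 MISS; vc=[13]
#4 0x3b→b3/s1 L1-HIT; vc=[13]
#5 0xd7→b13/s1 VC-HIT; vc=[3]
#6 0xd6→b13/s1 L1-HIT; vc=[3]
#7 0xda→b13/s1 L1-HIT; vc=[3]
#8 0x3c→b3/s1 VC-HIT; vc=[13]
#9 0x58→b5/s1 MISS; vc=[13,3]
#10 0x32→b3/s1 VC-HIT; vc=[13,5]

MISSES = 3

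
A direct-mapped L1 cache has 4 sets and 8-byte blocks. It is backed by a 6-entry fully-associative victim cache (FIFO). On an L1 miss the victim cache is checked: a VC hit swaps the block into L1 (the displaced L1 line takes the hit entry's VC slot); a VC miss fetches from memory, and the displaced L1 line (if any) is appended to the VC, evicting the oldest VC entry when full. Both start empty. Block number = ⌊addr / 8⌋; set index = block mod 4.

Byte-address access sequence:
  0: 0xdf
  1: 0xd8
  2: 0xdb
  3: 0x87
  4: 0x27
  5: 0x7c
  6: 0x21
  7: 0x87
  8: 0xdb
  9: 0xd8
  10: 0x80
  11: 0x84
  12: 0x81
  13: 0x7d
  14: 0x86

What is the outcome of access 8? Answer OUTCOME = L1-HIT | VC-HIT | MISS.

#0 0xdf→b27/s3 MISS; vc=[]
#1 0xd8→b27/s3 L1-HIT; vc=[]
#2 0xdb→b27/s3 L1-HIT; vc=[]
#3 0x87→b16/s0 MISS; vc=[]
#4 0x27→b4/s0 MISS; vc=[16]
#5 0x7c→b15/s3 MISS; vc=[16,27]
#6 0x21→b4/s0 L1-HIT; vc=[16,27]
#7 0x87→b16/s0 VC-HIT; vc=[4,27]
#8 0xdb→b27/s3 VC-HIT; vc=[4,15]
#9 0xd8→b27/s3 L1-HIT; vc=[4,15]
#10 0x80→b16/s0 L1-HIT; vc=[4,15]
#11 0x84→b16/s0 L1-HIT; vc=[4,15]
#12 0x81→b16/s0 L1-HIT; vc=[4,15]
#13 0x7d→b15/s3 VC-HIT; vc=[4,27]
#14 0x86→b16/s0 L1-HIT; vc=[4,27]

OUTCOME = VC-HIT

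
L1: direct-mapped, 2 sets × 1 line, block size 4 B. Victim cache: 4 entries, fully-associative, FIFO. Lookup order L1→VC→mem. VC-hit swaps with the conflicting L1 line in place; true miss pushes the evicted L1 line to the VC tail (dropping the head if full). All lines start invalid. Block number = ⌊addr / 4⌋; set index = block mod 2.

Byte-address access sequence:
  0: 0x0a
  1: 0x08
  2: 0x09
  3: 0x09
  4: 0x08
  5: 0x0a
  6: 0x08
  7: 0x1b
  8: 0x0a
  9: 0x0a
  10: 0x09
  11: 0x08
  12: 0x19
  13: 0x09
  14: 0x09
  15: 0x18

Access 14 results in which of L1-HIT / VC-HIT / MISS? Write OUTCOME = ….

OUTCOME = L1-HIT

#0 0xa→b2/s0 MISS; vc=[]
#1 0x8→b2/s0 L1-HIT; vc=[]
#2 0x9→b2/s0 L1-HIT; vc=[]
#3 0x9→b2/s0 L1-HIT; vc=[]
#4 0x8→b2/s0 L1-HIT; vc=[]
#5 0xa→b2/s0 L1-HIT; vc=[]
#6 0x8→b2/s0 L1-HIT; vc=[]
#7 0x1b→b6/s0 MISS; vc=[2]
#8 0xa→b2/s0 VC-HIT; vc=[6]
#9 0xa→b2/s0 L1-HIT; vc=[6]
#10 0x9→b2/s0 L1-HIT; vc=[6]
#11 0x8→b2/s0 L1-HIT; vc=[6]
#12 0x19→b6/s0 VC-HIT; vc=[2]
#13 0x9→b2/s0 VC-HIT; vc=[6]
#14 0x9→b2/s0 L1-HIT; vc=[6]
#15 0x18→b6/s0 VC-HIT; vc=[2]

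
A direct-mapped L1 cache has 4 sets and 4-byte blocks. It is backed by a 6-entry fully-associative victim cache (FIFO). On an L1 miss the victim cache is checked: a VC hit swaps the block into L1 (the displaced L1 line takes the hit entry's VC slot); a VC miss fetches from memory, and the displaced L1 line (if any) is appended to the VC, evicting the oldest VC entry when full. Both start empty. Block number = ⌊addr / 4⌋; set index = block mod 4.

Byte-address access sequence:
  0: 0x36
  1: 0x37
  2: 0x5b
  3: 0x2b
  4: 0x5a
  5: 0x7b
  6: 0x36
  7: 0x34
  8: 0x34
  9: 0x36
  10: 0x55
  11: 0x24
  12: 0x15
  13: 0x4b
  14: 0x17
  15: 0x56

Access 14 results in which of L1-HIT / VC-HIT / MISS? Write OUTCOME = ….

OUTCOME = L1-HIT

  [0] addr=0x36 blk=13 s=1: MISS | VC []
  [1] addr=0x37 blk=13 s=1: L1-HIT | VC []
  [2] addr=0x5b blk=22 s=2: MISS | VC []
  [3] addr=0x2b blk=10 s=2: MISS | VC [22]
  [4] addr=0x5a blk=22 s=2: VC-HIT | VC [10]
  [5] addr=0x7b blk=30 s=2: MISS | VC [10, 22]
  [6] addr=0x36 blk=13 s=1: L1-HIT | VC [10, 22]
  [7] addr=0x34 blk=13 s=1: L1-HIT | VC [10, 22]
  [8] addr=0x34 blk=13 s=1: L1-HIT | VC [10, 22]
  [9] addr=0x36 blk=13 s=1: L1-HIT | VC [10, 22]
  [10] addr=0x55 blk=21 s=1: MISS | VC [10, 22, 13]
  [11] addr=0x24 blk=9 s=1: MISS | VC [10, 22, 13, 21]
  [12] addr=0x15 blk=5 s=1: MISS | VC [10, 22, 13, 21, 9]
  [13] addr=0x4b blk=18 s=2: MISS | VC [10, 22, 13, 21, 9, 30]
  [14] addr=0x17 blk=5 s=1: L1-HIT | VC [10, 22, 13, 21, 9, 30]
  [15] addr=0x56 blk=21 s=1: VC-HIT | VC [10, 22, 13, 5, 9, 30]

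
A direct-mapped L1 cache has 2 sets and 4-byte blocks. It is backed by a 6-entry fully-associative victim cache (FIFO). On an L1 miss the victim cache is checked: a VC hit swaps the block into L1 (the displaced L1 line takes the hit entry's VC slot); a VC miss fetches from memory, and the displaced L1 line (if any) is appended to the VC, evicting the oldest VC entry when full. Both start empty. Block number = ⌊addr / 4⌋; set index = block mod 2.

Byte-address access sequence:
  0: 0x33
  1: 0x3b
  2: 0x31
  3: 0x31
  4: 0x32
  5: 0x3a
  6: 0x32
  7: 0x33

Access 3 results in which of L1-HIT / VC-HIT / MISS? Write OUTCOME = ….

  [0] addr=0x33 blk=12 s=0: MISS | VC []
  [1] addr=0x3b blk=14 s=0: MISS | VC [12]
  [2] addr=0x31 blk=12 s=0: VC-HIT | VC [14]
  [3] addr=0x31 blk=12 s=0: L1-HIT | VC [14]
  [4] addr=0x32 blk=12 s=0: L1-HIT | VC [14]
  [5] addr=0x3a blk=14 s=0: VC-HIT | VC [12]
  [6] addr=0x32 blk=12 s=0: VC-HIT | VC [14]
  [7] addr=0x33 blk=12 s=0: L1-HIT | VC [14]

OUTCOME = L1-HIT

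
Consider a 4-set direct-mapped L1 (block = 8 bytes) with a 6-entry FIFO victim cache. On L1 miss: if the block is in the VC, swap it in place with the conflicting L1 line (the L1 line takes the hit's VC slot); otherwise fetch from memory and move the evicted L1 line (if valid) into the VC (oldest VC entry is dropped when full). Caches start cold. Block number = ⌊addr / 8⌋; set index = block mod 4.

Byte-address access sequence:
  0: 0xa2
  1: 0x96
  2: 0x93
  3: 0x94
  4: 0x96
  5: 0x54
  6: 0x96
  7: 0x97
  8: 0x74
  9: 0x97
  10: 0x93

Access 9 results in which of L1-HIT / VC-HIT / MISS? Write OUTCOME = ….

OUTCOME = VC-HIT

#0 0xa2→b20/s0 MISS; vc=[]
#1 0x96→b18/s2 MISS; vc=[]
#2 0x93→b18/s2 L1-HIT; vc=[]
#3 0x94→b18/s2 L1-HIT; vc=[]
#4 0x96→b18/s2 L1-HIT; vc=[]
#5 0x54→b10/s2 MISS; vc=[18]
#6 0x96→b18/s2 VC-HIT; vc=[10]
#7 0x97→b18/s2 L1-HIT; vc=[10]
#8 0x74→b14/s2 MISS; vc=[10,18]
#9 0x97→b18/s2 VC-HIT; vc=[10,14]
#10 0x93→b18/s2 L1-HIT; vc=[10,14]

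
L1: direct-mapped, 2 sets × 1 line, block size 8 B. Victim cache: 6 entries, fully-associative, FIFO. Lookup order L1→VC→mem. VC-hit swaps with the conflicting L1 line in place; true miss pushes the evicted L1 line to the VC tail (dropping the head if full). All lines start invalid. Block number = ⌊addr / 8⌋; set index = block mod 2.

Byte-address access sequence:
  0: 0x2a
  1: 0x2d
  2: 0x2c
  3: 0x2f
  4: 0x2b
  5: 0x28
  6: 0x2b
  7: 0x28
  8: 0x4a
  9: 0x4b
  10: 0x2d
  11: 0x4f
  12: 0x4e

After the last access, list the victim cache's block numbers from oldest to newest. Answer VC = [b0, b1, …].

VC = [5]

  [0] addr=0x2a blk=5 s=1: MISS | VC []
  [1] addr=0x2d blk=5 s=1: L1-HIT | VC []
  [2] addr=0x2c blk=5 s=1: L1-HIT | VC []
  [3] addr=0x2f blk=5 s=1: L1-HIT | VC []
  [4] addr=0x2b blk=5 s=1: L1-HIT | VC []
  [5] addr=0x28 blk=5 s=1: L1-HIT | VC []
  [6] addr=0x2b blk=5 s=1: L1-HIT | VC []
  [7] addr=0x28 blk=5 s=1: L1-HIT | VC []
  [8] addr=0x4a blk=9 s=1: MISS | VC [5]
  [9] addr=0x4b blk=9 s=1: L1-HIT | VC [5]
  [10] addr=0x2d blk=5 s=1: VC-HIT | VC [9]
  [11] addr=0x4f blk=9 s=1: VC-HIT | VC [5]
  [12] addr=0x4e blk=9 s=1: L1-HIT | VC [5]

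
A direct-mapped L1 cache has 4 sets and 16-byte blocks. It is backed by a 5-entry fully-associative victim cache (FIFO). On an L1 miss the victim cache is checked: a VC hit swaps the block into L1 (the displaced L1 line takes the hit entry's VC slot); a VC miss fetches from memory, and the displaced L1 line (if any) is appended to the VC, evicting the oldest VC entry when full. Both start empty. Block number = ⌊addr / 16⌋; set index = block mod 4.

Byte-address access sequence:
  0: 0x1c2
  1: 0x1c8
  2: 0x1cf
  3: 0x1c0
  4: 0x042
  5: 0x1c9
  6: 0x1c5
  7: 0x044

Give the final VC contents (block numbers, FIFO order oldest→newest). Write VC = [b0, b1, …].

VC = [28]

  [0] addr=0x1c2 blk=28 s=0: MISS | VC []
  [1] addr=0x1c8 blk=28 s=0: L1-HIT | VC []
  [2] addr=0x1cf blk=28 s=0: L1-HIT | VC []
  [3] addr=0x1c0 blk=28 s=0: L1-HIT | VC []
  [4] addr=0x42 blk=4 s=0: MISS | VC [28]
  [5] addr=0x1c9 blk=28 s=0: VC-HIT | VC [4]
  [6] addr=0x1c5 blk=28 s=0: L1-HIT | VC [4]
  [7] addr=0x44 blk=4 s=0: VC-HIT | VC [28]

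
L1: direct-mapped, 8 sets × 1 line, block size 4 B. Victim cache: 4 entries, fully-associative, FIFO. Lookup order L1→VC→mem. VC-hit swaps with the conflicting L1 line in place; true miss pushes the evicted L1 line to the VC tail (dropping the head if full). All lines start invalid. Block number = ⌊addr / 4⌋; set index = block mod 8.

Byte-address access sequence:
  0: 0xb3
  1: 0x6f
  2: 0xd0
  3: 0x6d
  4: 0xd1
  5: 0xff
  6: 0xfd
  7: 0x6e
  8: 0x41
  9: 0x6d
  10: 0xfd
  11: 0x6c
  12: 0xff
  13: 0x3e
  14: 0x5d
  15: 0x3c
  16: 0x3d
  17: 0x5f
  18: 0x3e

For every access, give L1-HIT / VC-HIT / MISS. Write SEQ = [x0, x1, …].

SEQ = [MISS, MISS, MISS, L1-HIT, L1-HIT, MISS, L1-HIT, L1-HIT, MISS, L1-HIT, L1-HIT, L1-HIT, L1-HIT, MISS, MISS, VC-HIT, L1-HIT, VC-HIT, VC-HIT]

  [0] addr=0xb3 blk=44 s=4: MISS | VC []
  [1] addr=0x6f blk=27 s=3: MISS | VC []
  [2] addr=0xd0 blk=52 s=4: MISS | VC [44]
  [3] addr=0x6d blk=27 s=3: L1-HIT | VC [44]
  [4] addr=0xd1 blk=52 s=4: L1-HIT | VC [44]
  [5] addr=0xff blk=63 s=7: MISS | VC [44]
  [6] addr=0xfd blk=63 s=7: L1-HIT | VC [44]
  [7] addr=0x6e blk=27 s=3: L1-HIT | VC [44]
  [8] addr=0x41 blk=16 s=0: MISS | VC [44]
  [9] addr=0x6d blk=27 s=3: L1-HIT | VC [44]
  [10] addr=0xfd blk=63 s=7: L1-HIT | VC [44]
  [11] addr=0x6c blk=27 s=3: L1-HIT | VC [44]
  [12] addr=0xff blk=63 s=7: L1-HIT | VC [44]
  [13] addr=0x3e blk=15 s=7: MISS | VC [44, 63]
  [14] addr=0x5d blk=23 s=7: MISS | VC [44, 63, 15]
  [15] addr=0x3c blk=15 s=7: VC-HIT | VC [44, 63, 23]
  [16] addr=0x3d blk=15 s=7: L1-HIT | VC [44, 63, 23]
  [17] addr=0x5f blk=23 s=7: VC-HIT | VC [44, 63, 15]
  [18] addr=0x3e blk=15 s=7: VC-HIT | VC [44, 63, 23]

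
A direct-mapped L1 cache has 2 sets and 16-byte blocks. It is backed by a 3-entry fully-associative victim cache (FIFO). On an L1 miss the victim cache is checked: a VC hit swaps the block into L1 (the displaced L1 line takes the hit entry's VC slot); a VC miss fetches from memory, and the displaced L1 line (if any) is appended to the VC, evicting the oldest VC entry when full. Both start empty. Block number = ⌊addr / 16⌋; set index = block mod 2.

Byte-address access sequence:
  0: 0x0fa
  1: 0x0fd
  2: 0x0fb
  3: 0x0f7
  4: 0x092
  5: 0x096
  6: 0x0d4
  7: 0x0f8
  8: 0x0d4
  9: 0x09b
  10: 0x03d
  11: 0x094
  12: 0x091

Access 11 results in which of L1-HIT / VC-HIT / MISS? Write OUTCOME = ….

OUTCOME = VC-HIT

#0 0xfa→b15/s1 MISS; vc=[]
#1 0xfd→b15/s1 L1-HIT; vc=[]
#2 0xfb→b15/s1 L1-HIT; vc=[]
#3 0xf7→b15/s1 L1-HIT; vc=[]
#4 0x92→b9/s1 MISS; vc=[15]
#5 0x96→b9/s1 L1-HIT; vc=[15]
#6 0xd4→b13/s1 MISS; vc=[15,9]
#7 0xf8→b15/s1 VC-HIT; vc=[13,9]
#8 0xd4→b13/s1 VC-HIT; vc=[15,9]
#9 0x9b→b9/s1 VC-HIT; vc=[15,13]
#10 0x3d→b3/s1 MISS; vc=[15,13,9]
#11 0x94→b9/s1 VC-HIT; vc=[15,13,3]
#12 0x91→b9/s1 L1-HIT; vc=[15,13,3]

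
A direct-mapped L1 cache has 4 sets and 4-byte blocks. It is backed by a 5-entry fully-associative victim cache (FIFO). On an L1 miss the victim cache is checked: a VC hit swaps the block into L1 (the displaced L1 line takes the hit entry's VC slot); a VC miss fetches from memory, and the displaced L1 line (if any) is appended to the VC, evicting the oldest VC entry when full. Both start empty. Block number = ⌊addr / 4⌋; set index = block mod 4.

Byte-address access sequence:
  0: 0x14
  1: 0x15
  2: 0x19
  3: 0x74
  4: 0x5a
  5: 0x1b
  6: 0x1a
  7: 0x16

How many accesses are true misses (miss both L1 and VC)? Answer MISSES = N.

  [0] addr=0x14 blk=5 s=1: MISS | VC []
  [1] addr=0x15 blk=5 s=1: L1-HIT | VC []
  [2] addr=0x19 blk=6 s=2: MISS | VC []
  [3] addr=0x74 blk=29 s=1: MISS | VC [5]
  [4] addr=0x5a blk=22 s=2: MISS | VC [5, 6]
  [5] addr=0x1b blk=6 s=2: VC-HIT | VC [5, 22]
  [6] addr=0x1a blk=6 s=2: L1-HIT | VC [5, 22]
  [7] addr=0x16 blk=5 s=1: VC-HIT | VC [29, 22]

MISSES = 4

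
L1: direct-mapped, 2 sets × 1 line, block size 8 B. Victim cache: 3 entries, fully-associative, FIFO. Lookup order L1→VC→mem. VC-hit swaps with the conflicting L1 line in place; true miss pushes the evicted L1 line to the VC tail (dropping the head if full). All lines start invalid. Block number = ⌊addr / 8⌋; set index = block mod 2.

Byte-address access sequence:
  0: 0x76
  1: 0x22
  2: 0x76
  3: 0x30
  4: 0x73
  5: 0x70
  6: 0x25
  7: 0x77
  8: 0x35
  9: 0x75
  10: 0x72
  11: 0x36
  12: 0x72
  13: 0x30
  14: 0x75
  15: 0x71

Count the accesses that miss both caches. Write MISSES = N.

MISSES = 3

#0 0x76→b14/s0 MISS; vc=[]
#1 0x22→b4/s0 MISS; vc=[14]
#2 0x76→b14/s0 VC-HIT; vc=[4]
#3 0x30→b6/s0 MISS; vc=[4,14]
#4 0x73→b14/s0 VC-HIT; vc=[4,6]
#5 0x70→b14/s0 L1-HIT; vc=[4,6]
#6 0x25→b4/s0 VC-HIT; vc=[14,6]
#7 0x77→b14/s0 VC-HIT; vc=[4,6]
#8 0x35→b6/s0 VC-HIT; vc=[4,14]
#9 0x75→b14/s0 VC-HIT; vc=[4,6]
#10 0x72→b14/s0 L1-HIT; vc=[4,6]
#11 0x36→b6/s0 VC-HIT; vc=[4,14]
#12 0x72→b14/s0 VC-HIT; vc=[4,6]
#13 0x30→b6/s0 VC-HIT; vc=[4,14]
#14 0x75→b14/s0 VC-HIT; vc=[4,6]
#15 0x71→b14/s0 L1-HIT; vc=[4,6]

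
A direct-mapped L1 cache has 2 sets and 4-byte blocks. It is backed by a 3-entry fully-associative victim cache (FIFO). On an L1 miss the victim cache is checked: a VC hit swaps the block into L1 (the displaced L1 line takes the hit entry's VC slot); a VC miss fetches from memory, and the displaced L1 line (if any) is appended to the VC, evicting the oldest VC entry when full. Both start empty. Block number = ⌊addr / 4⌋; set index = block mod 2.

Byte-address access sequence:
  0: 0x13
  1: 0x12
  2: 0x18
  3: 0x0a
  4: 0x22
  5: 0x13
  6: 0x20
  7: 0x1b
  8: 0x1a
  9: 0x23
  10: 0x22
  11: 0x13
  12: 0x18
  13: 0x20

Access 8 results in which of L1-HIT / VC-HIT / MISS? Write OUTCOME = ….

OUTCOME = L1-HIT

0: 0x13 (blk 4, set 0) → MISS  vc=[]
1: 0x12 (blk 4, set 0) → L1-HIT  vc=[]
2: 0x18 (blk 6, set 0) → MISS  vc=[4]
3: 0xa (blk 2, set 0) → MISS  vc=[4, 6]
4: 0x22 (blk 8, set 0) → MISS  vc=[4, 6, 2]
5: 0x13 (blk 4, set 0) → VC-HIT  vc=[8, 6, 2]
6: 0x20 (blk 8, set 0) → VC-HIT  vc=[4, 6, 2]
7: 0x1b (blk 6, set 0) → VC-HIT  vc=[4, 8, 2]
8: 0x1a (blk 6, set 0) → L1-HIT  vc=[4, 8, 2]
9: 0x23 (blk 8, set 0) → VC-HIT  vc=[4, 6, 2]
10: 0x22 (blk 8, set 0) → L1-HIT  vc=[4, 6, 2]
11: 0x13 (blk 4, set 0) → VC-HIT  vc=[8, 6, 2]
12: 0x18 (blk 6, set 0) → VC-HIT  vc=[8, 4, 2]
13: 0x20 (blk 8, set 0) → VC-HIT  vc=[6, 4, 2]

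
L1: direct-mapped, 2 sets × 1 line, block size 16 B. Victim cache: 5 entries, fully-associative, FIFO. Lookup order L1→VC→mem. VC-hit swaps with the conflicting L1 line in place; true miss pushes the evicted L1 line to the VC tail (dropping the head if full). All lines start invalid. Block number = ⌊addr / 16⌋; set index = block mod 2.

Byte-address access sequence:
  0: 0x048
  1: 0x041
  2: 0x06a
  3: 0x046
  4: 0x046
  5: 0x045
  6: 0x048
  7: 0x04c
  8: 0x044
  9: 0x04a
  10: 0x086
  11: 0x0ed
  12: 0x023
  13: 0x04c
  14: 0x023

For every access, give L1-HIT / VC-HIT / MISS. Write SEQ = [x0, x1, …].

SEQ = [MISS, L1-HIT, MISS, VC-HIT, L1-HIT, L1-HIT, L1-HIT, L1-HIT, L1-HIT, L1-HIT, MISS, MISS, MISS, VC-HIT, VC-HIT]

0: 0x48 (blk 4, set 0) → MISS  vc=[]
1: 0x41 (blk 4, set 0) → L1-HIT  vc=[]
2: 0x6a (blk 6, set 0) → MISS  vc=[4]
3: 0x46 (blk 4, set 0) → VC-HIT  vc=[6]
4: 0x46 (blk 4, set 0) → L1-HIT  vc=[6]
5: 0x45 (blk 4, set 0) → L1-HIT  vc=[6]
6: 0x48 (blk 4, set 0) → L1-HIT  vc=[6]
7: 0x4c (blk 4, set 0) → L1-HIT  vc=[6]
8: 0x44 (blk 4, set 0) → L1-HIT  vc=[6]
9: 0x4a (blk 4, set 0) → L1-HIT  vc=[6]
10: 0x86 (blk 8, set 0) → MISS  vc=[6, 4]
11: 0xed (blk 14, set 0) → MISS  vc=[6, 4, 8]
12: 0x23 (blk 2, set 0) → MISS  vc=[6, 4, 8, 14]
13: 0x4c (blk 4, set 0) → VC-HIT  vc=[6, 2, 8, 14]
14: 0x23 (blk 2, set 0) → VC-HIT  vc=[6, 4, 8, 14]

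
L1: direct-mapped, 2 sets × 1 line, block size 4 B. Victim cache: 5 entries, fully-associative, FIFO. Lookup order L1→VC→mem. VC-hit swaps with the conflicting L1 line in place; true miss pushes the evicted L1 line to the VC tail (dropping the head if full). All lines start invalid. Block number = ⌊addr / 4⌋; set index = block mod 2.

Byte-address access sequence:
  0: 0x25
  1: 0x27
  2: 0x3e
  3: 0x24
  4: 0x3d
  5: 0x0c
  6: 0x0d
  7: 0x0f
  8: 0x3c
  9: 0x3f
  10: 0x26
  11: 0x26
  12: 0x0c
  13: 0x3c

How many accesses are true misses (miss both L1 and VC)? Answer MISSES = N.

MISSES = 3

0: 0x25 (blk 9, set 1) → MISS  vc=[]
1: 0x27 (blk 9, set 1) → L1-HIT  vc=[]
2: 0x3e (blk 15, set 1) → MISS  vc=[9]
3: 0x24 (blk 9, set 1) → VC-HIT  vc=[15]
4: 0x3d (blk 15, set 1) → VC-HIT  vc=[9]
5: 0xc (blk 3, set 1) → MISS  vc=[9, 15]
6: 0xd (blk 3, set 1) → L1-HIT  vc=[9, 15]
7: 0xf (blk 3, set 1) → L1-HIT  vc=[9, 15]
8: 0x3c (blk 15, set 1) → VC-HIT  vc=[9, 3]
9: 0x3f (blk 15, set 1) → L1-HIT  vc=[9, 3]
10: 0x26 (blk 9, set 1) → VC-HIT  vc=[15, 3]
11: 0x26 (blk 9, set 1) → L1-HIT  vc=[15, 3]
12: 0xc (blk 3, set 1) → VC-HIT  vc=[15, 9]
13: 0x3c (blk 15, set 1) → VC-HIT  vc=[3, 9]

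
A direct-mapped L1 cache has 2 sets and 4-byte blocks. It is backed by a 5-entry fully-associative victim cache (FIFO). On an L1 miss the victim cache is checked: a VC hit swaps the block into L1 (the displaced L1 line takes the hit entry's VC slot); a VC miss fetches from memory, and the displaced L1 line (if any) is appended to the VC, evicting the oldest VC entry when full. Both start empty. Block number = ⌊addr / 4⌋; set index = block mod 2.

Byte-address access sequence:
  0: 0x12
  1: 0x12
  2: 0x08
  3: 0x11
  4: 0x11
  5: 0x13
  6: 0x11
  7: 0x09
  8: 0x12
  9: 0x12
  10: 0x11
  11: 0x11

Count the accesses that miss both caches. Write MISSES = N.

MISSES = 2

#0 0x12→b4/s0 MISS; vc=[]
#1 0x12→b4/s0 L1-HIT; vc=[]
#2 0x8→b2/s0 MISS; vc=[4]
#3 0x11→b4/s0 VC-HIT; vc=[2]
#4 0x11→b4/s0 L1-HIT; vc=[2]
#5 0x13→b4/s0 L1-HIT; vc=[2]
#6 0x11→b4/s0 L1-HIT; vc=[2]
#7 0x9→b2/s0 VC-HIT; vc=[4]
#8 0x12→b4/s0 VC-HIT; vc=[2]
#9 0x12→b4/s0 L1-HIT; vc=[2]
#10 0x11→b4/s0 L1-HIT; vc=[2]
#11 0x11→b4/s0 L1-HIT; vc=[2]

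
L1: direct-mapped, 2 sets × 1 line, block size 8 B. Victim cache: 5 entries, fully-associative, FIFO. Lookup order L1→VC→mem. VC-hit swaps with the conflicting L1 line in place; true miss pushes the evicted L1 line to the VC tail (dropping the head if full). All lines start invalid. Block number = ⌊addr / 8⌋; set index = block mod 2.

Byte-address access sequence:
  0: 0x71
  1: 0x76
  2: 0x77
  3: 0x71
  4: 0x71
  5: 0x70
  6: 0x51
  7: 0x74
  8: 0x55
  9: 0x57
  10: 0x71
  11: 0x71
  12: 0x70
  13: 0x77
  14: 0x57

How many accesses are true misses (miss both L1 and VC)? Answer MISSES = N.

MISSES = 2

  [0] addr=0x71 blk=14 s=0: MISS | VC []
  [1] addr=0x76 blk=14 s=0: L1-HIT | VC []
  [2] addr=0x77 blk=14 s=0: L1-HIT | VC []
  [3] addr=0x71 blk=14 s=0: L1-HIT | VC []
  [4] addr=0x71 blk=14 s=0: L1-HIT | VC []
  [5] addr=0x70 blk=14 s=0: L1-HIT | VC []
  [6] addr=0x51 blk=10 s=0: MISS | VC [14]
  [7] addr=0x74 blk=14 s=0: VC-HIT | VC [10]
  [8] addr=0x55 blk=10 s=0: VC-HIT | VC [14]
  [9] addr=0x57 blk=10 s=0: L1-HIT | VC [14]
  [10] addr=0x71 blk=14 s=0: VC-HIT | VC [10]
  [11] addr=0x71 blk=14 s=0: L1-HIT | VC [10]
  [12] addr=0x70 blk=14 s=0: L1-HIT | VC [10]
  [13] addr=0x77 blk=14 s=0: L1-HIT | VC [10]
  [14] addr=0x57 blk=10 s=0: VC-HIT | VC [14]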